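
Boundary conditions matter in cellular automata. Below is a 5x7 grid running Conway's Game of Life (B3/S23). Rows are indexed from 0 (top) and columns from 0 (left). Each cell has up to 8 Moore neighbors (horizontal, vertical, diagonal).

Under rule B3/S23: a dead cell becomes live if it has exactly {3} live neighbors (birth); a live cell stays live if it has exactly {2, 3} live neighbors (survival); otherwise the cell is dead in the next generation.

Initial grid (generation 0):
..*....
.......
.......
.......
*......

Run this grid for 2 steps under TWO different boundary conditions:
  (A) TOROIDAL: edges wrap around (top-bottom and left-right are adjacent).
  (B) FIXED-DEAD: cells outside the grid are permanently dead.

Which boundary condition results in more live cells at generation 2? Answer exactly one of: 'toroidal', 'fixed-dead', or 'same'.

Under TOROIDAL boundary, generation 2:
.......
.......
.......
.......
.......
Population = 0

Under FIXED-DEAD boundary, generation 2:
.......
.......
.......
.......
.......
Population = 0

Comparison: toroidal=0, fixed-dead=0 -> same

Answer: same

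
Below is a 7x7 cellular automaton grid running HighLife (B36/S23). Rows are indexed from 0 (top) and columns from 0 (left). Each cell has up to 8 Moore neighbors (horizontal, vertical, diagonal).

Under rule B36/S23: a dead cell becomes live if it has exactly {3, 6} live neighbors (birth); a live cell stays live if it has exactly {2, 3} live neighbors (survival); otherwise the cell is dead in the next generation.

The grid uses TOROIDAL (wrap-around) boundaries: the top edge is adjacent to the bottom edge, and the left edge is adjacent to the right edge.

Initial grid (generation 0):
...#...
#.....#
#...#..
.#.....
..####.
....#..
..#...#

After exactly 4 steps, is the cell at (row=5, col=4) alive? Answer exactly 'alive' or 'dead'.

Answer: dead

Derivation:
Simulating step by step:
Generation 0 (given above): 13 live cells
Generation 1: 17 live cells
#.....#
#.....#
##....#
.##..#.
..####.
..#.#..
...#...
Generation 2: 11 live cells
#.....#
.....#.
..#..#.
.....#.
.....#.
..##.#.
...#...
Generation 3: 16 live cells
......#
.....#.
....###
....###
.....##
..##...
..###.#
Generation 4: 12 live cells
...##.#
....#..
.......
#......
...#..#
..#...#
..#.##.

Cell (5,4) at generation 4: 0 -> dead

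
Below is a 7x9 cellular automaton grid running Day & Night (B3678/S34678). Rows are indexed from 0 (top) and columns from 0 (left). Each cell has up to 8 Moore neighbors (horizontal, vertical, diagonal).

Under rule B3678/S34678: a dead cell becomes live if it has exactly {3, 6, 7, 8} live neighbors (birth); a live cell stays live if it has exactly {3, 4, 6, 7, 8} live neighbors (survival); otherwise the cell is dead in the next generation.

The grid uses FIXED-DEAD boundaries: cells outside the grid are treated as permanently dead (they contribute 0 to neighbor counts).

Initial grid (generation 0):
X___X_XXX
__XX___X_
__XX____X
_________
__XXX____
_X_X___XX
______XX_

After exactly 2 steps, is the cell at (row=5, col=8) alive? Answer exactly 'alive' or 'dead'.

Simulating step by step:
Generation 0 (given above): 20 live cells
Generation 1: 19 live cells
___X___X_
_XXXX_XX_
__XX_____
____X____
__XX_____
___XX_XX_
_______XX
Generation 2: 15 live cells
___XX_X__
____X____
_XX__X___
_________
___X_X___
__XX___XX
______XX_

Cell (5,8) at generation 2: 1 -> alive

Answer: alive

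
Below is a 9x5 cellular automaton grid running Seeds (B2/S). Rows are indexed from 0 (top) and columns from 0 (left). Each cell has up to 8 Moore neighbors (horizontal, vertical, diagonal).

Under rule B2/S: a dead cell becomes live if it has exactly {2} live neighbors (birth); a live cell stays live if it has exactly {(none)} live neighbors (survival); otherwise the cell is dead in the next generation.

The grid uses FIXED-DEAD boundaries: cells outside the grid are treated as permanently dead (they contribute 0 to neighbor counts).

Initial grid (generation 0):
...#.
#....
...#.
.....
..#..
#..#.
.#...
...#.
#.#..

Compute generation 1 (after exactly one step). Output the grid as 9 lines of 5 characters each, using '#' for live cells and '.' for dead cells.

Simulating step by step:
Generation 0 (given above): 10 live cells
Generation 1: 13 live cells
(generation 1 grid is the final answer)

Answer: .....
..###
.....
..##.
.#.#.
.....
#..##
#....
.#.#.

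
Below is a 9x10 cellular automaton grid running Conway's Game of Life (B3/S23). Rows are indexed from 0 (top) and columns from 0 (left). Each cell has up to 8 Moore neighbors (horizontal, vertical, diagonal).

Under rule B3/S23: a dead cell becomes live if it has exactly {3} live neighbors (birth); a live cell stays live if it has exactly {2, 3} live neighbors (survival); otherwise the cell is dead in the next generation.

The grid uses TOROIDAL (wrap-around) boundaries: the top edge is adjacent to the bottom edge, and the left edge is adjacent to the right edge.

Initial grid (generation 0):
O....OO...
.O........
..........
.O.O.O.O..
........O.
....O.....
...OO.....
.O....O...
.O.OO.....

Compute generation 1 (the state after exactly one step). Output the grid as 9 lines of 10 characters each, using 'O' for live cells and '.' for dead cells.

Answer: OOO.OO....
..........
..O.......
..........
....O.....
...OO.....
...OOO....
.....O....
OOO.O.O...

Derivation:
Simulating step by step:
Generation 0 (given above): 17 live cells
Generation 1: 18 live cells
(generation 1 grid is the final answer)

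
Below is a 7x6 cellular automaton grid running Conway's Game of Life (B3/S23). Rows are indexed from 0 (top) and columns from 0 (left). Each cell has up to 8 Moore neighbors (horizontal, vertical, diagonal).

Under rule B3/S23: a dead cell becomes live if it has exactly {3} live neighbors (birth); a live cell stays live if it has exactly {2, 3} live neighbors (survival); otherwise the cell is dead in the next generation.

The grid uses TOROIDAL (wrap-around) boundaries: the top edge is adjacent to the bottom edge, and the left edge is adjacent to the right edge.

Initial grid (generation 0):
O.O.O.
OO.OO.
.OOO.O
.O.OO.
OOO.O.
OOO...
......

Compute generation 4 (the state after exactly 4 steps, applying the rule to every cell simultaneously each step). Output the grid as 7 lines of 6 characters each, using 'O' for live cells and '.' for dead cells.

Simulating step by step:
Generation 0 (given above): 21 live cells
Generation 1: 13 live cells
O.O.O.
......
.....O
......
....O.
O.OO.O
O.OO.O
Generation 2: 9 live cells
O.O.O.
.....O
......
......
...OOO
O.O...
......
Generation 3: 11 live cells
.....O
.....O
......
....O.
...OOO
...OOO
...O.O
Generation 4: 10 live cells
(generation 4 grid is the final answer)

Answer: O....O
......
......
...OOO
......
O.O...
O..O.O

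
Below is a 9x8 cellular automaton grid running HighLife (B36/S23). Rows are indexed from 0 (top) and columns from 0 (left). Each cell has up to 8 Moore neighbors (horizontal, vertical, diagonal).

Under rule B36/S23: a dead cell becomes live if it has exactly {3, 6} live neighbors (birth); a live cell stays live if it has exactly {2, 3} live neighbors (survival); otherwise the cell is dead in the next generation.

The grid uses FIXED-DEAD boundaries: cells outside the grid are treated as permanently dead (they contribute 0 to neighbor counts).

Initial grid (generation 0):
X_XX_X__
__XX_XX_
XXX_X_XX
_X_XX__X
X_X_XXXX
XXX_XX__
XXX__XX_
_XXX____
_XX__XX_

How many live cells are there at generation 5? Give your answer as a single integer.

Answer: 18

Derivation:
Simulating step by step:
Generation 0 (given above): 41 live cells
Generation 1: 25 live cells
_XXX_XX_
XX_____X
X__X___X
_____XX_
XX_X___X
______XX
_____XX_
___XX___
_X_X____
Generation 2: 32 live cells
XXX___X_
X__XX__X
XX_____X
XXX_X_XX
_____X_X
_____X_X
____XXXX
__XXXX__
__XXX___
Generation 3: 25 live cells
XXXX____
_X_X__XX
____XX_X
X_X__X_X
_X__XXXX
_______X
_______X
__X_____
__X__X__
Generation 4: 25 live cells
XX_X____
XX_X_XXX
_XXXXXXX
_X_X___X
_X__XX_X
_____X_X
________
________
________
Generation 5: 18 live cells
XX__X_X_
____X__X
________
XXX_X_XX
__X_XX_X
____XX__
________
________
________
Population at generation 5: 18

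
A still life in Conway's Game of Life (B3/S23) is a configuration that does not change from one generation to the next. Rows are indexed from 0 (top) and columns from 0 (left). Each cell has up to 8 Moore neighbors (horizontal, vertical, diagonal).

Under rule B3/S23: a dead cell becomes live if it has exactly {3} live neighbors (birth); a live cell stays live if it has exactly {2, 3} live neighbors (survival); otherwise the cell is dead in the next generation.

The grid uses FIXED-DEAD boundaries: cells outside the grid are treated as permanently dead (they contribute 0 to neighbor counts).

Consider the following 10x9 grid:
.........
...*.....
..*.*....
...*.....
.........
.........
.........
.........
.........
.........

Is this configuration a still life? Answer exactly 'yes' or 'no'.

Compute generation 1 and compare to generation 0 (given above):
Generation 1:
.........
...*.....
..*.*....
...*.....
.........
.........
.........
.........
.........
.........
The grids are IDENTICAL -> still life.

Answer: yes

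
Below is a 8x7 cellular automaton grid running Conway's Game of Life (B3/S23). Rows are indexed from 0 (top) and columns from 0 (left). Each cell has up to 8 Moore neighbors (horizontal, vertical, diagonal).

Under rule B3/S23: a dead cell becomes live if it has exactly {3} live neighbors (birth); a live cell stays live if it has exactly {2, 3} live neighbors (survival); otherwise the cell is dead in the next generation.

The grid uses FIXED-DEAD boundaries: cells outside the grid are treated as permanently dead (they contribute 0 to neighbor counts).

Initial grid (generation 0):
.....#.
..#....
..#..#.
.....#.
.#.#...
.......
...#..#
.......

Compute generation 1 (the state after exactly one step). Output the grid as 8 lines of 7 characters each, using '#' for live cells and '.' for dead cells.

Simulating step by step:
Generation 0 (given above): 9 live cells
Generation 1: 3 live cells
(generation 1 grid is the final answer)

Answer: .......
.......
.......
..#.#..
.......
..#....
.......
.......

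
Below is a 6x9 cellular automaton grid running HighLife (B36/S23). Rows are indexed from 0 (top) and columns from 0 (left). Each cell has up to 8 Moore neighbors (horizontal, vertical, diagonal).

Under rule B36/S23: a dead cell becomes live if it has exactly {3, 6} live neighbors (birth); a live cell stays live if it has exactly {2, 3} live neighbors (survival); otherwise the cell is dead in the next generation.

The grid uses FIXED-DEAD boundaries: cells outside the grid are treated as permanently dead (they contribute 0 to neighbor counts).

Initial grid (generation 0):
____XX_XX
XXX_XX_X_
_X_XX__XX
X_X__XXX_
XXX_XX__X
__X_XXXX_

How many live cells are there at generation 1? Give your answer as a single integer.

Simulating step by step:
Generation 0 (given above): 31 live cells
Generation 1: 20 live cells
_X_XXX_XX
XXX______
______X_X
XX_______
X_X_____X
__X_X_XX_
Population at generation 1: 20

Answer: 20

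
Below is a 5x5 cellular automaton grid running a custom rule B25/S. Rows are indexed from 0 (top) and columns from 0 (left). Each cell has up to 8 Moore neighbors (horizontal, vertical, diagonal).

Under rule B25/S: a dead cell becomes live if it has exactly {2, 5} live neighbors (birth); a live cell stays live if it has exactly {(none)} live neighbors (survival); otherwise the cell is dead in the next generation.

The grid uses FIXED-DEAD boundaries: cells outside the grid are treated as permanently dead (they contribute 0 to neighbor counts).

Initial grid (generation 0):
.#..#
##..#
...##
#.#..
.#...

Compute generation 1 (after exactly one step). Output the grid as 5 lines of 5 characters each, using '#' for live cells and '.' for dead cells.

Simulating step by step:
Generation 0 (given above): 10 live cells
Generation 1: 5 live cells
(generation 1 grid is the final answer)

Answer: ..##.
.....
.....
....#
#.#..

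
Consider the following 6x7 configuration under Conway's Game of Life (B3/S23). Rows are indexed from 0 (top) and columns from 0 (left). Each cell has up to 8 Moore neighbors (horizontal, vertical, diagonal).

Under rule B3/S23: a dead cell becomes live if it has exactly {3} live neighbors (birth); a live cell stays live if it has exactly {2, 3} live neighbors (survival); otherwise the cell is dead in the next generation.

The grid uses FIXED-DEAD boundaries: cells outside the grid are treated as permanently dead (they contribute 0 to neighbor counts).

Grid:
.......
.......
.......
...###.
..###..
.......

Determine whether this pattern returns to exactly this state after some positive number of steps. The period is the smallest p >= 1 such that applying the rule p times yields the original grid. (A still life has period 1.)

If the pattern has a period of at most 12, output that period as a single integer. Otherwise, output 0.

Simulating and comparing each generation to the original:
Gen 0 (original, given above): 6 live cells
Gen 1: 6 live cells, differs from original
Gen 2: 6 live cells, MATCHES original -> period = 2

Answer: 2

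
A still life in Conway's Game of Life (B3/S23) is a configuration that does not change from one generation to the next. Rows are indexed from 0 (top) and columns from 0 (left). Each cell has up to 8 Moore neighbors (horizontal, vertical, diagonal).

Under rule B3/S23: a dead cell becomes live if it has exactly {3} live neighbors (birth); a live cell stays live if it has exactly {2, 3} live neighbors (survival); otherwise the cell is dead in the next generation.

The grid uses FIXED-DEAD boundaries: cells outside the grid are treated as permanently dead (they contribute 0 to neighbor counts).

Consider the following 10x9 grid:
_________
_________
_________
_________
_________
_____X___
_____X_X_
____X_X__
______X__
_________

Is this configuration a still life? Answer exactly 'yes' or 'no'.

Compute generation 1 and compare to generation 0 (given above):
Generation 1:
_________
_________
_________
_________
_________
______X__
____XX___
______XX_
_____X___
_________
Cell (5,5) differs: gen0=1 vs gen1=0 -> NOT a still life.

Answer: no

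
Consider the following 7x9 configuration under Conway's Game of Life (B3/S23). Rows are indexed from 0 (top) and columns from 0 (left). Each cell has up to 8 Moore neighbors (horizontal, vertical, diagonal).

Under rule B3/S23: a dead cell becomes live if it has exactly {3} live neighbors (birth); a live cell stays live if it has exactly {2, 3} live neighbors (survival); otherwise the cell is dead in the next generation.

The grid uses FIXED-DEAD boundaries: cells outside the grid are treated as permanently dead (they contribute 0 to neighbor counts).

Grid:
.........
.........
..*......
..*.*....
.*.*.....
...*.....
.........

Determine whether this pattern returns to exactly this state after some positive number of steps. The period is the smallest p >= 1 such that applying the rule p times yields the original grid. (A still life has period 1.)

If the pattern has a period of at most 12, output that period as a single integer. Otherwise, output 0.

Simulating and comparing each generation to the original:
Gen 0 (original, given above): 6 live cells
Gen 1: 6 live cells, differs from original
Gen 2: 6 live cells, MATCHES original -> period = 2

Answer: 2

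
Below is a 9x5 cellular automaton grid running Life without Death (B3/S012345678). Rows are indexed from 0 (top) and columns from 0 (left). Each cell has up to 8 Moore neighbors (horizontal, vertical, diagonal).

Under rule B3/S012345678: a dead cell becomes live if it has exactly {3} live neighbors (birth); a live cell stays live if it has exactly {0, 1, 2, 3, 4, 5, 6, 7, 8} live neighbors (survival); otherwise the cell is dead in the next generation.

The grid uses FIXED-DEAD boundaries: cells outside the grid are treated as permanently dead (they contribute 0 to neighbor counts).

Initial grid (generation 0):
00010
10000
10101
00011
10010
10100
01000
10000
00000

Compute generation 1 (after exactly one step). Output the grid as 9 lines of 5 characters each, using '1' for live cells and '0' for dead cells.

Simulating step by step:
Generation 0 (given above): 13 live cells
Generation 1: 22 live cells
(generation 1 grid is the final answer)

Answer: 00010
11010
11101
01111
11111
10100
11000
10000
00000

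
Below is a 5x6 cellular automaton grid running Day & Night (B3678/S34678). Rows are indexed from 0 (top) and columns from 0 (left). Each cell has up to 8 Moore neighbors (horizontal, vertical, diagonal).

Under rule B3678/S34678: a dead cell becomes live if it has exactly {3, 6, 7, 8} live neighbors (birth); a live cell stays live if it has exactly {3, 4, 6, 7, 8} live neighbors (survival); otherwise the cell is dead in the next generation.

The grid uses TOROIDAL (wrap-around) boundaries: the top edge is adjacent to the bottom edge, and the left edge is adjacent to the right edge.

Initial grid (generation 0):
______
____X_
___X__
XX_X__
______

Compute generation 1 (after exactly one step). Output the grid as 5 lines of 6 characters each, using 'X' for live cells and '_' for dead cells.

Answer: ______
______
__X_X_
__X___
______

Derivation:
Simulating step by step:
Generation 0 (given above): 5 live cells
Generation 1: 3 live cells
(generation 1 grid is the final answer)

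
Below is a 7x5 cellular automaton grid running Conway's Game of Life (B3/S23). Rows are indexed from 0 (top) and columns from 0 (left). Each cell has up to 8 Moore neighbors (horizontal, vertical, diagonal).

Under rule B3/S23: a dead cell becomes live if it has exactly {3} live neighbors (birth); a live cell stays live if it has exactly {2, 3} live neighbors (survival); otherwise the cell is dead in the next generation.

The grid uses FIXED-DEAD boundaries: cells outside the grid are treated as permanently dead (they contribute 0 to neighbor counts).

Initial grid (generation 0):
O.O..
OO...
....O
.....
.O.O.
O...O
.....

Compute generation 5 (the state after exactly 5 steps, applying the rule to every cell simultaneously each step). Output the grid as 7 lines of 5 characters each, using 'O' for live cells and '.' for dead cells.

Simulating step by step:
Generation 0 (given above): 9 live cells
Generation 1: 3 live cells
O....
OO...
.....
.....
.....
.....
.....
Generation 2: 4 live cells
OO...
OO...
.....
.....
.....
.....
.....
Generation 3: 4 live cells
OO...
OO...
.....
.....
.....
.....
.....
Generation 4: 4 live cells
OO...
OO...
.....
.....
.....
.....
.....
Generation 5: 4 live cells
(generation 5 grid is the final answer)

Answer: OO...
OO...
.....
.....
.....
.....
.....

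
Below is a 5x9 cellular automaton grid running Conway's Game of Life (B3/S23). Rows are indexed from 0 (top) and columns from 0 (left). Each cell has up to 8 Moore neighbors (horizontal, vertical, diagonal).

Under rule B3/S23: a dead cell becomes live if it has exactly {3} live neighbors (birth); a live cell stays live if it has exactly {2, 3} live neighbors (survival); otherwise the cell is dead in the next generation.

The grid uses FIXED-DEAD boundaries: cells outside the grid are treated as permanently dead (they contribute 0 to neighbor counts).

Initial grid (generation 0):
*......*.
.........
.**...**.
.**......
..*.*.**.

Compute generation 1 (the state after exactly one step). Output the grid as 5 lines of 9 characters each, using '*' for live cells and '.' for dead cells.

Simulating step by step:
Generation 0 (given above): 12 live cells
Generation 1: 9 live cells
(generation 1 grid is the final answer)

Answer: .........
.*....**.
.**......
.....*...
.***.....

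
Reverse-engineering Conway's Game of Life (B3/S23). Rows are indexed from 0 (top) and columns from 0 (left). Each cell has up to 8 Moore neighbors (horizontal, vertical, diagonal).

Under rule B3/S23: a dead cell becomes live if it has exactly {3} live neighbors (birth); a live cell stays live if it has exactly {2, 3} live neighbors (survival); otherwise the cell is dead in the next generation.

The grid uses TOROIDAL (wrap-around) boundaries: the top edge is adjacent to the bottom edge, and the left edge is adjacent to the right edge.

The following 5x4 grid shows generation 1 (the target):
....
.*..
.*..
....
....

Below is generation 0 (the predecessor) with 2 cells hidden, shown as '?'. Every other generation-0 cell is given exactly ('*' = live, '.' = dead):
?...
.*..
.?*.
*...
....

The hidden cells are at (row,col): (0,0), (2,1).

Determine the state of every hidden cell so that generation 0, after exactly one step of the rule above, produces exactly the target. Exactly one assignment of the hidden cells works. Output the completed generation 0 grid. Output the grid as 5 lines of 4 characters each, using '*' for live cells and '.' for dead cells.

Answer: *...
.*..
..*.
*...
....

Derivation:
Hidden generation-0 cells (in order): (0,0), (2,1).
A hidden cell only influences target cells in its own 3x3 neighborhood. Try each of the 2^2 = 4 assignments, step the completed generation 0 forward once under B3/S23, and compare with the target:
  (0,0)=. (2,1)=. -> step gives (1,1)='.' but target has '*' -> reject
  (0,0)=. (2,1)=* -> step gives (1,2)='*' but target has '.' -> reject
  (0,0)=* (2,1)=. -> step reproduces the target at every cell -> ACCEPT
  (0,0)=* (2,1)=* -> step gives (1,0)='*' but target has '.' -> reject
Unique solution: (0,0)=live, (2,1)=dead.
Check: live-neighbor counts of every cell in the completed generation 0:
1211
2222
2312
0212
2202
Applying B3/S23 to generation 0 with these counts gives:
....
.*..
.*..
....
....
which matches the target exactly.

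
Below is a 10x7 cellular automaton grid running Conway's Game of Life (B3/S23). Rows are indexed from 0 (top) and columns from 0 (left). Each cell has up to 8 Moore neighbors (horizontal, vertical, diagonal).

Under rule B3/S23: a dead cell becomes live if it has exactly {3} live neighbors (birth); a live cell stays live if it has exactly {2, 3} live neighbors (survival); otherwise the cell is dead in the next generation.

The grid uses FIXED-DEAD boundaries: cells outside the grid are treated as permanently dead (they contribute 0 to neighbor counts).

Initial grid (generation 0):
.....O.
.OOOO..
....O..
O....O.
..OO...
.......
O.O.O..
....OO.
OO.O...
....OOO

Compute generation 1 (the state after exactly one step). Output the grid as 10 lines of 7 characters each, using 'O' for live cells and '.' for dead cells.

Simulating step by step:
Generation 0 (given above): 21 live cells
Generation 1: 26 live cells
(generation 1 grid is the final answer)

Answer: ..OOO..
..OOOO.
.OO.OO.
...OO..
.......
.OO....
...OOO.
O.O.OO.
...O..O
....OO.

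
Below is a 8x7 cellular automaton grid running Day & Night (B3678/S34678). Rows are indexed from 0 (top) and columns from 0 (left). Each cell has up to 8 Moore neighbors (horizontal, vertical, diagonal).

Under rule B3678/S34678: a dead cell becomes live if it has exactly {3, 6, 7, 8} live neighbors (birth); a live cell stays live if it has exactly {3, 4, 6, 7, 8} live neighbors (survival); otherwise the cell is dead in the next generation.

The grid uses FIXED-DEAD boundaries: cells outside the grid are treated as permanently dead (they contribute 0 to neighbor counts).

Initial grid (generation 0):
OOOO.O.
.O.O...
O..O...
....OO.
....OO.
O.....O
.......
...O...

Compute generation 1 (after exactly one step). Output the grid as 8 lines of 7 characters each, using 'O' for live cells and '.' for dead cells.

Answer: .OO.O..
.OOO...
..O....
...OOO.
....OOO
.....O.
.......
.......

Derivation:
Simulating step by step:
Generation 0 (given above): 16 live cells
Generation 1: 14 live cells
(generation 1 grid is the final answer)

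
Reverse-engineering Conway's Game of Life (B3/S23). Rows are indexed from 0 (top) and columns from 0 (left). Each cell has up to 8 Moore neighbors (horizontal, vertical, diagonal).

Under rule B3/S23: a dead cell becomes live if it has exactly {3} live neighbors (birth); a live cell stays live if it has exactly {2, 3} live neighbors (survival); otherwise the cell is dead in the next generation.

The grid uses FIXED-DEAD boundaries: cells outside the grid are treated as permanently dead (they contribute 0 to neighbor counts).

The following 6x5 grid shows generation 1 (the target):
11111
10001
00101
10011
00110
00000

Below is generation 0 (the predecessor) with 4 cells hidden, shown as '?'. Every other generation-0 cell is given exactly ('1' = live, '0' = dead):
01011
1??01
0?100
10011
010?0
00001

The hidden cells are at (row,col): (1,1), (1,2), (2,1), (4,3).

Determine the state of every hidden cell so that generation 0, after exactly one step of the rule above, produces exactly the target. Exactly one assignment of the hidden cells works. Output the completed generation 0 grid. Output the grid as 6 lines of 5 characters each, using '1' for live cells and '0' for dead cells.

Answer: 01011
11001
01100
10011
01010
00001

Derivation:
Hidden generation-0 cells (in order): (1,1), (1,2), (2,1), (4,3).
A hidden cell only influences target cells in its own 3x3 neighborhood. Try each of the 2^4 = 16 assignments, step the completed generation 0 forward once under B3/S23, and compare with the target:
  (1,1)=0 (1,2)=0 (2,1)=0 (4,3)=0 -> step gives (0,0)='0' but target has '1' -> reject
  (1,1)=0 (1,2)=0 (2,1)=0 (4,3)=1 -> step gives (0,0)='0' but target has '1' -> reject
  (1,1)=0 (1,2)=0 (2,1)=1 (4,3)=0 -> step gives (0,0)='0' but target has '1' -> reject
  (1,1)=0 (1,2)=0 (2,1)=1 (4,3)=1 -> step gives (0,0)='0' but target has '1' -> reject
  (1,1)=0 (1,2)=1 (2,1)=0 (4,3)=0 -> step gives (0,0)='0' but target has '1' -> reject
  (1,1)=0 (1,2)=1 (2,1)=0 (4,3)=1 -> step gives (0,0)='0' but target has '1' -> reject
  (1,1)=0 (1,2)=1 (2,1)=1 (4,3)=0 -> step gives (0,0)='0' but target has '1' -> reject
  (1,1)=0 (1,2)=1 (2,1)=1 (4,3)=1 -> step gives (0,0)='0' but target has '1' -> reject
  (1,1)=1 (1,2)=0 (2,1)=0 (4,3)=0 -> step gives (1,1)='1' but target has '0' -> reject
  (1,1)=1 (1,2)=0 (2,1)=0 (4,3)=1 -> step gives (1,1)='1' but target has '0' -> reject
  (1,1)=1 (1,2)=0 (2,1)=1 (4,3)=0 -> step gives (3,4)='0' but target has '1' -> reject
  (1,1)=1 (1,2)=0 (2,1)=1 (4,3)=1 -> step reproduces the target at every cell -> ACCEPT
  (1,1)=1 (1,2)=1 (2,1)=0 (4,3)=0 -> step gives (0,2)='0' but target has '1' -> reject
  (1,1)=1 (1,2)=1 (2,1)=0 (4,3)=1 -> step gives (0,2)='0' but target has '1' -> reject
  (1,1)=1 (1,2)=1 (2,1)=1 (4,3)=0 -> step gives (0,2)='0' but target has '1' -> reject
  (1,1)=1 (1,2)=1 (2,1)=1 (4,3)=1 -> step gives (0,2)='0' but target has '1' -> reject
Unique solution: (1,1)=live, (1,2)=dead, (2,1)=live, (4,3)=live.
Check: live-neighbor counts of every cell in the completed generation 0:
32322
34542
44343
24532
21334
11221
Applying B3/S23 to generation 0 with these counts gives:
11111
10001
00101
10011
00110
00000
which matches the target exactly.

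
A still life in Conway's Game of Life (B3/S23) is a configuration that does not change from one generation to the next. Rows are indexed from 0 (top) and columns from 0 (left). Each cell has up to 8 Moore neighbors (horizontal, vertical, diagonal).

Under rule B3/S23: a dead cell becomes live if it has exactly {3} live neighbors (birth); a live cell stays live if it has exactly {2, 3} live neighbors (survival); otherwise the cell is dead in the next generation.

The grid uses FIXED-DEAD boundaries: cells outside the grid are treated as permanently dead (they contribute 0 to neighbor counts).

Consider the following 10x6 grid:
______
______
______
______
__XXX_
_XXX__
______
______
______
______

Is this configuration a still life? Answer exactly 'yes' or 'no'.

Compute generation 1 and compare to generation 0 (given above):
Generation 1:
______
______
______
___X__
_X__X_
_X__X_
__X___
______
______
______
Cell (3,3) differs: gen0=0 vs gen1=1 -> NOT a still life.

Answer: no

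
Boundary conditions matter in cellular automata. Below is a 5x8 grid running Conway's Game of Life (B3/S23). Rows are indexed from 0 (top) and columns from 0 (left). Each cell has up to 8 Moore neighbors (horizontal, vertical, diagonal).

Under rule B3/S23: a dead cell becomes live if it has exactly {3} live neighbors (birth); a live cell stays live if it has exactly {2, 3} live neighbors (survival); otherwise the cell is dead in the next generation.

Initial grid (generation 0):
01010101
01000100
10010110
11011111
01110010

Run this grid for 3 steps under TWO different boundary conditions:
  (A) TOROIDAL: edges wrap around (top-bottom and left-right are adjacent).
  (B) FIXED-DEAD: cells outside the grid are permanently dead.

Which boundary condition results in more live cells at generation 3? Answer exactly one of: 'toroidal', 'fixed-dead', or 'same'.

Under TOROIDAL boundary, generation 3:
01000100
01000100
00000000
00000000
00000000
Population = 4

Under FIXED-DEAD boundary, generation 3:
11010110
10111010
10001011
10000001
11000011
Population = 20

Comparison: toroidal=4, fixed-dead=20 -> fixed-dead

Answer: fixed-dead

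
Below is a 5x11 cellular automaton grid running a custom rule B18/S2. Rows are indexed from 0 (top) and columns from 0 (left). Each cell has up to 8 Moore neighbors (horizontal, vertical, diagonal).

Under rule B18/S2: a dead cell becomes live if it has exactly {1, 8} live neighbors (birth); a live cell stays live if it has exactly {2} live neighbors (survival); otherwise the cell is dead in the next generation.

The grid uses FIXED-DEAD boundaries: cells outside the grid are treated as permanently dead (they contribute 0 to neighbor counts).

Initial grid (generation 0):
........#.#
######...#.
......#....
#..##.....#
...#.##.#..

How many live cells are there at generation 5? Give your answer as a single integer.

Simulating step by step:
Generation 0 (given above): 18 live cells
Generation 1: 18 live cells
......##...
.#####...#.
.......##..
.#.#....#..
##.#.#....#
Generation 2: 21 live cells
#.....#..##
#.####....#
.......#..#
.#...#..#.#
##....###..
Generation 3: 16 live cells
.......####
...###.....
..........#
.#..#......
##..#.#.#.#
Generation 4: 14 live cells
..#.....##.
..#.#......
##....#..#.
.#....#.#..
##.........
Generation 5: 16 live cells
....##.#..#
..#...#....
#...#.....#
..........#
##...##.##.
Population at generation 5: 16

Answer: 16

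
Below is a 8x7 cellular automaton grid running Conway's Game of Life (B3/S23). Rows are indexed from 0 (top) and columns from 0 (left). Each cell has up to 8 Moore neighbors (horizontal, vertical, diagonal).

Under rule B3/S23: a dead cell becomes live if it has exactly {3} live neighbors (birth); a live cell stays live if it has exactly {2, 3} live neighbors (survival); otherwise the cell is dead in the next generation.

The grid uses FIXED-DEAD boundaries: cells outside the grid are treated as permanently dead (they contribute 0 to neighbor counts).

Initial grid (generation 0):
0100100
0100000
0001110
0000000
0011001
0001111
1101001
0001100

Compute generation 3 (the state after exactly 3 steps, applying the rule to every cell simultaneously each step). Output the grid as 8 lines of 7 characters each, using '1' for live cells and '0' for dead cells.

Simulating step by step:
Generation 0 (given above): 19 live cells
Generation 1: 15 live cells
0000000
0011010
0000100
0010010
0011001
0100001
0000001
0011100
Generation 2: 20 live cells
0000000
0001100
0010110
0010110
0111011
0010011
0011010
0001000
Generation 3: 12 live cells
(generation 3 grid is the final answer)

Answer: 0000000
0001110
0010000
0000000
0100000
0000000
0011011
0011100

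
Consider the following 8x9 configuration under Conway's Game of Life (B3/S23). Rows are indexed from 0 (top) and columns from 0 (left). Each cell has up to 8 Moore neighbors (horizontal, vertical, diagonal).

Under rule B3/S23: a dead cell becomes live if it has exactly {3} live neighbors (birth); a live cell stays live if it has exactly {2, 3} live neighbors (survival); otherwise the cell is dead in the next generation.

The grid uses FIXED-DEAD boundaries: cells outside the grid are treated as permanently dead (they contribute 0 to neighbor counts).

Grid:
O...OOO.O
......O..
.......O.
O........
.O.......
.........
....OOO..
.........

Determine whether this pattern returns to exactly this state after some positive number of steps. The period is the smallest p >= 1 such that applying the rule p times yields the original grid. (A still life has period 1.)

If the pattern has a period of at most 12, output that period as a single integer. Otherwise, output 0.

Simulating and comparing each generation to the original:
Gen 0 (original, given above): 12 live cells
Gen 1: 7 live cells, differs from original
Gen 2: 9 live cells, differs from original
Gen 3: 8 live cells, differs from original
Gen 4: 6 live cells, differs from original
Gen 5: 5 live cells, differs from original
Gen 6: 3 live cells, differs from original
Gen 7: 3 live cells, differs from original
Gen 8: 3 live cells, differs from original
Gen 9: 3 live cells, differs from original
Gen 10: 3 live cells, differs from original
Gen 11: 3 live cells, differs from original
Gen 12: 3 live cells, differs from original
No period found within 12 steps.

Answer: 0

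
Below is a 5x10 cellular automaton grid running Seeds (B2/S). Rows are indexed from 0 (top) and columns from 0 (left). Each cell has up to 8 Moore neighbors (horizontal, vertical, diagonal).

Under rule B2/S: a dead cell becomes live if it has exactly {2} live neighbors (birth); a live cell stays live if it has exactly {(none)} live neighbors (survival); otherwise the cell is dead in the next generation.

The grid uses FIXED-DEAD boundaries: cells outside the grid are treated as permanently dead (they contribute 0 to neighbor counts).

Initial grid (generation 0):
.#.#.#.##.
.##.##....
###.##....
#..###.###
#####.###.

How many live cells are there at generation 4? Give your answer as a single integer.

Answer: 7

Derivation:
Simulating step by step:
Generation 0 (given above): 29 live cells
Generation 1: 5 live cells
#.........
.......##.
.......#.#
..........
..........
Generation 2: 6 live cells
.......##.
......#..#
......#...
........#.
..........
Generation 3: 7 live cells
......#..#
.....#....
.....#..##
.......#..
..........
Generation 4: 7 live cells
.....#....
....#..#..
....#..#..
......#..#
..........
Population at generation 4: 7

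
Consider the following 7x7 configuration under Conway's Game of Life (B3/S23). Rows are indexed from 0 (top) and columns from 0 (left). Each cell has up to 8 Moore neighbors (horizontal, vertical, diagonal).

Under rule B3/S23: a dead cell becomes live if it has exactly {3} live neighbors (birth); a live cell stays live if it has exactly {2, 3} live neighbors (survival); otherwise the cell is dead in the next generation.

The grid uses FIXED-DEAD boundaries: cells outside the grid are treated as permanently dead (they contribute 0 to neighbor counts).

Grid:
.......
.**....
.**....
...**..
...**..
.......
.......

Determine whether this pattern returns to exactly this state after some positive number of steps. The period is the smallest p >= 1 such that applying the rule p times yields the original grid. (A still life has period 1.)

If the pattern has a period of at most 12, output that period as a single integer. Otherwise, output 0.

Answer: 2

Derivation:
Simulating and comparing each generation to the original:
Gen 0 (original, given above): 8 live cells
Gen 1: 6 live cells, differs from original
Gen 2: 8 live cells, MATCHES original -> period = 2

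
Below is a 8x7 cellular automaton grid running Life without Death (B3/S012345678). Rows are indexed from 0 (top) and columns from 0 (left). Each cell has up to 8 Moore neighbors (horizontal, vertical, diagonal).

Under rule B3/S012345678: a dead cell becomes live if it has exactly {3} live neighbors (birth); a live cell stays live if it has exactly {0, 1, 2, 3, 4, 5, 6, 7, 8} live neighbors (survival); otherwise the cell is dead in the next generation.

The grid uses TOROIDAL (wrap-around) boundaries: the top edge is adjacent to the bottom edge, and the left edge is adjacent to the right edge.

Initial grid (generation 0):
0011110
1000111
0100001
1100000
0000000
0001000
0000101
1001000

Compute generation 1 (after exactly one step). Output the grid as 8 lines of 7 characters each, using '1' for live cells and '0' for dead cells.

Simulating step by step:
Generation 0 (given above): 17 live cells
Generation 1: 24 live cells
(generation 1 grid is the final answer)

Answer: 1111110
1110111
0100001
1100000
0000000
0001000
0001101
1011001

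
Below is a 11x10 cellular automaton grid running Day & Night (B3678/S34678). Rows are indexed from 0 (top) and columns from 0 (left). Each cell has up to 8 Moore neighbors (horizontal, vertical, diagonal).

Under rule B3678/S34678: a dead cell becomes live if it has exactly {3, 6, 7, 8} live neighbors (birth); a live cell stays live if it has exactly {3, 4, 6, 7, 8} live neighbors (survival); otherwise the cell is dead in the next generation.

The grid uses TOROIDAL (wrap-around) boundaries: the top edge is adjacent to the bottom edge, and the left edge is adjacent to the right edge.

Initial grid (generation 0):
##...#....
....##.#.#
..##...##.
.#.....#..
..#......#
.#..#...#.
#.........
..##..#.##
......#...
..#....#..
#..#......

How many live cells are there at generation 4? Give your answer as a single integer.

Simulating step by step:
Generation 0 (given above): 29 live cells
Generation 1: 27 live cells
#.....#..#
#####.....
....#..##.
...#......
##......#.
#........#
.###...##.
.......#..
..##....#.
..........
..#.......
Generation 2: 23 live cells
#.........
##.#.#.##.
.#..#.....
.......###
#.........
#......#.#
#.......##
.#.....#..
..........
..##......
..........
Generation 3: 23 live cells
.#.......#
###.#....#
..#...#...
#.........
#......#..
##........
##.....###
#.......##
..#.......
..........
..........
Generation 4: 21 live cells
.##.......
####......
...#.....#
.#........
#........#
.#.....#..
##......##
#......##.
.........#
..........
..........
Population at generation 4: 21

Answer: 21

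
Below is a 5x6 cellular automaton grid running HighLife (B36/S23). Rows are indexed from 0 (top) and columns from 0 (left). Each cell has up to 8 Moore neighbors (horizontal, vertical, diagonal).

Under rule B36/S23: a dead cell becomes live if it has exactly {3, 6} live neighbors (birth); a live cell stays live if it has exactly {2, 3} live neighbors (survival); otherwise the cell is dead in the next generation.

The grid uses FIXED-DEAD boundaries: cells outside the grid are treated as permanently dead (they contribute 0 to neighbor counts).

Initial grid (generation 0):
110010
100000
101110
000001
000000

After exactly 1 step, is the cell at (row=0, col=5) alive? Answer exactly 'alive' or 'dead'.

Simulating step by step:
Generation 0 (given above): 9 live cells
Generation 1: 10 live cells
110000
101010
010110
000110
000000

Cell (0,5) at generation 1: 0 -> dead

Answer: dead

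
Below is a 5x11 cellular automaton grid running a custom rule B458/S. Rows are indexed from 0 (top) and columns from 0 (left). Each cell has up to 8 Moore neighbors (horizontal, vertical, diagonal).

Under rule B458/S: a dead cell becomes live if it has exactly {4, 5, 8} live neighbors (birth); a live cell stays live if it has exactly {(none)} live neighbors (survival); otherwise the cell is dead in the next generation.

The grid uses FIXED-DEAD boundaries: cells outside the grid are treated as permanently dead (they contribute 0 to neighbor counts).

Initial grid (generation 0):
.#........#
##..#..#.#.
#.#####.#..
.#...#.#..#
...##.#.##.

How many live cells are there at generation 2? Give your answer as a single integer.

Simulating step by step:
Generation 0 (given above): 23 live cells
Generation 1: 10 live cells
...........
..##.#.....
.#.....#...
..##..#.##.
...........
Generation 2: 2 live cells
...........
...........
..##.......
...........
...........
Population at generation 2: 2

Answer: 2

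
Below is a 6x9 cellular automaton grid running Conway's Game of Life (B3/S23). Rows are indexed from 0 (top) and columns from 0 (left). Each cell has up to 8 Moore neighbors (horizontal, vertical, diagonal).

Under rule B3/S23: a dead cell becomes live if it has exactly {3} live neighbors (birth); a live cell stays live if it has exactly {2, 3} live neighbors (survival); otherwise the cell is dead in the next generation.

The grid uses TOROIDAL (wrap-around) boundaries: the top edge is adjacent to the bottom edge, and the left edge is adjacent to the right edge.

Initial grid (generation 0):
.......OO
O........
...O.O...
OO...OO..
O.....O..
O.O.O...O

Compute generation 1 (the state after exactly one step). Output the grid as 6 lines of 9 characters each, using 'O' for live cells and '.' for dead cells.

Simulating step by step:
Generation 0 (given above): 15 live cells
Generation 1: 17 live cells
(generation 1 grid is the final answer)

Answer: .O.....O.
........O
OO..OOO..
OO..OOO..
......OO.
OO.......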